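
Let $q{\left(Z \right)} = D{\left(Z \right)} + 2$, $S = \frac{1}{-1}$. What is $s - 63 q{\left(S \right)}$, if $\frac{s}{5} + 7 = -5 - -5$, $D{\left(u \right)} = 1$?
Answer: $-224$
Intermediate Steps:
$S = -1$
$s = -35$ ($s = -35 + 5 \left(-5 - -5\right) = -35 + 5 \left(-5 + 5\right) = -35 + 5 \cdot 0 = -35 + 0 = -35$)
$q{\left(Z \right)} = 3$ ($q{\left(Z \right)} = 1 + 2 = 3$)
$s - 63 q{\left(S \right)} = -35 - 189 = -224$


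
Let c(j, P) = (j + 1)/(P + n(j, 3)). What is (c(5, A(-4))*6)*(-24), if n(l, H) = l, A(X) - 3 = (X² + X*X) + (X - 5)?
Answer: -864/31 ≈ -27.871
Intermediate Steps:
A(X) = -2 + X + 2*X² (A(X) = 3 + ((X² + X*X) + (X - 5)) = 3 + ((X² + X²) + (-5 + X)) = 3 + (2*X² + (-5 + X)) = 3 + (-5 + X + 2*X²) = -2 + X + 2*X²)
c(j, P) = (1 + j)/(P + j) (c(j, P) = (j + 1)/(P + j) = (1 + j)/(P + j))
(c(5, A(-4))*6)*(-24) = (((1 + 5)/((-2 - 4 + 2*(-4)²) + 5))*6)*(-24) = ((6/((-2 - 4 + 2*16) + 5))*6)*(-24) = ((6/((-2 - 4 + 32) + 5))*6)*(-24) = ((6/(26 + 5))*6)*(-24) = ((6/31)*6)*(-24) = (36/31)*(-24) = -864/31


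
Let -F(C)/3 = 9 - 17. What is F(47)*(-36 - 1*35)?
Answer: -1704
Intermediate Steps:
F(C) = 24 (F(C) = -3*(9 - 17) = -3*(-8) = 24)
F(47)*(-36 - 1*35) = 24*(-36 - 1*35) = 24*(-36 - 35) = 24*(-71) = -1704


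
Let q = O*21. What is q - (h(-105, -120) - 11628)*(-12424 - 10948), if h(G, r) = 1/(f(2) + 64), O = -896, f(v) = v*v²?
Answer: -4892185933/18 ≈ -2.7179e+8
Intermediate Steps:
f(v) = v³
h(G, r) = 1/72 (h(G, r) = 1/(2³ + 64) = 1/(8 + 64) = 1/72)
q = -18816 (q = -896*21 = -18816)
q - (h(-105, -120) - 11628)*(-12424 - 10948) = -18816 - (1/72 - 11628)*(-12424 - 10948) = -18816 - (-837215)*(-23372)/72 = -18816 - 1*4891847245/18 = -18816 - 4891847245/18 = -4892185933/18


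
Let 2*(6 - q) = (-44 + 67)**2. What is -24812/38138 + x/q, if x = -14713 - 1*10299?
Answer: 947493754/9858673 ≈ 96.108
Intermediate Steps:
x = -25012 (x = -14713 - 10299 = -25012)
q = -517/2 (q = 6 - (-44 + 67)**2/2 = 6 - 1/2*23**2 = 6 - 1/2*529 = 6 - 529/2 = -517/2 ≈ -258.50)
-24812/38138 + x/q = -24812/38138 - 25012/(-517/2) = -24812*1/38138 - 25012*(-2/517) = -12406/19069 + 50024/517 = 947493754/9858673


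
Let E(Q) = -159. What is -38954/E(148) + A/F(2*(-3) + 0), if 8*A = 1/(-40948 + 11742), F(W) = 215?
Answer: 1956827701121/7987256880 ≈ 244.99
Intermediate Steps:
A = -1/233648 (A = 1/(8*(-40948 + 11742)) = (⅛)/(-29206) = (⅛)*(-1/29206) = -1/233648 ≈ -4.2799e-6)
-38954/E(148) + A/F(2*(-3) + 0) = -38954/(-159) - 1/233648/215 = -38954*(-1/159) - 1/233648*1/215 = 38954/159 - 1/50234320 = 1956827701121/7987256880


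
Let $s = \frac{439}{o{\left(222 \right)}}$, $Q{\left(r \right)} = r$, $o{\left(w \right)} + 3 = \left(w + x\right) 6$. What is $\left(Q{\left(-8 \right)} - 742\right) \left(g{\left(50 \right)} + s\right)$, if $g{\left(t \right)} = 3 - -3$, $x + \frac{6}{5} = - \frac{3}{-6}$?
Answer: $- \frac{5242375}{1104} \approx -4748.5$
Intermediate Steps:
$x = - \frac{7}{10}$ ($x = - \frac{6}{5} - \frac{3}{-6} = - \frac{6}{5} - - \frac{1}{2} = - \frac{6}{5} + \frac{1}{2} = - \frac{7}{10} \approx -0.7$)
$o{\left(w \right)} = - \frac{36}{5} + 6 w$ ($o{\left(w \right)} = -3 + \left(w - \frac{7}{10}\right) 6 = -3 + \left(- \frac{7}{10} + w\right) 6 = -3 + \left(- \frac{21}{5} + 6 w\right) = - \frac{36}{5} + 6 w$)
$g{\left(t \right)} = 6$ ($g{\left(t \right)} = 3 + 3 = 6$)
$s = \frac{2195}{6624}$ ($s = \frac{439}{- \frac{36}{5} + 6 \cdot 222} = \frac{439}{- \frac{36}{5} + 1332} = \frac{439}{\frac{6624}{5}} = 439 \cdot \frac{5}{6624} = \frac{2195}{6624} \approx 0.33137$)
$\left(Q{\left(-8 \right)} - 742\right) \left(g{\left(50 \right)} + s\right) = \left(-8 - 742\right) \left(6 + \frac{2195}{6624}\right) = \left(-750\right) \frac{41939}{6624} = - \frac{5242375}{1104}$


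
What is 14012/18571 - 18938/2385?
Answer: -318278978/44291835 ≈ -7.1860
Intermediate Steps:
14012/18571 - 18938/2385 = -318278978/44291835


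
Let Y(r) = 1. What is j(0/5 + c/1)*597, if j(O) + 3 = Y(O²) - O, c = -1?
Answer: -597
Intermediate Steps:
j(O) = -2 - O (j(O) = -3 + (1 - O) = -2 - O)
j(0/5 + c/1)*597 = (-2 - (0/5 - 1/1))*597 = (-2 - (0*(⅕) - 1*1))*597 = (-2 - (0 - 1))*597 = (-2 - 1*(-1))*597 = (-2 + 1)*597 = -1*597 = -597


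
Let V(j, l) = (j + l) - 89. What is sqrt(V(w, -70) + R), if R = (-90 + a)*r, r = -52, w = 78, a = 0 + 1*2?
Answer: sqrt(4495) ≈ 67.045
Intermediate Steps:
a = 2 (a = 0 + 2 = 2)
V(j, l) = -89 + j + l
R = 4576 (R = (-90 + 2)*(-52) = -88*(-52) = 4576)
sqrt(V(w, -70) + R) = sqrt((-89 + 78 - 70) + 4576) = sqrt(-81 + 4576) = sqrt(4495)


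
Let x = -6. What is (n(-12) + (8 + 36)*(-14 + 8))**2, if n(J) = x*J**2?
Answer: 1272384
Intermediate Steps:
n(J) = -6*J**2
(n(-12) + (8 + 36)*(-14 + 8))**2 = (-6*(-12)**2 + (8 + 36)*(-14 + 8))**2 = (-6*144 + 44*(-6))**2 = (-864 - 264)**2 = (-1128)**2 = 1272384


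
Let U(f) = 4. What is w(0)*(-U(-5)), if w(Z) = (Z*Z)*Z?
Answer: 0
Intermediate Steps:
w(Z) = Z³ (w(Z) = Z²*Z = Z³)
w(0)*(-U(-5)) = 0³*(-1*4) = 0*(-4) = 0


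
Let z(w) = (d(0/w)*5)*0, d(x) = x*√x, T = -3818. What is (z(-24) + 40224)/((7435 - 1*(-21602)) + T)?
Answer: 40224/25219 ≈ 1.5950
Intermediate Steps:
d(x) = x^(3/2)
z(w) = 0 (z(w) = ((0/w)^(3/2)*5)*0 = (0^(3/2)*5)*0 = (0*5)*0 = 0*0 = 0)
(z(-24) + 40224)/((7435 - 1*(-21602)) + T) = (0 + 40224)/((7435 - 1*(-21602)) - 3818) = 40224/((7435 + 21602) - 3818) = 40224/(29037 - 3818) = 40224/25219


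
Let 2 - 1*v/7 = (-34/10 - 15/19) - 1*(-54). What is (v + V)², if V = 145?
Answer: 324684361/9025 ≈ 35976.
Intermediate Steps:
v = -31794/95 (v = 14 - 7*((-34/10 - 15/19) - 1*(-54)) = 14 - 7*((-34*⅒ - 15*1/19) + 54) = 14 - 7*((-17/5 - 15/19) + 54) = 14 - 7*(-398/95 + 54) = 14 - 7*4732/95 = 14 - 33124/95 = -31794/95 ≈ -334.67)
(v + V)² = (-31794/95 + 145)² = (-18019/95)² = 324684361/9025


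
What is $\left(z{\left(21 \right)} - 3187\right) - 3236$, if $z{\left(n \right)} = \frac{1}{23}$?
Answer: $- \frac{147728}{23} \approx -6423.0$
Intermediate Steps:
$z{\left(n \right)} = \frac{1}{23}$
$\left(z{\left(21 \right)} - 3187\right) - 3236 = \left(\frac{1}{23} - 3187\right) - 3236 = - \frac{73300}{23} - 3236 = - \frac{147728}{23}$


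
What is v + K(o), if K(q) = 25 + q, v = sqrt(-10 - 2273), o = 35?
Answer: 60 + I*sqrt(2283) ≈ 60.0 + 47.781*I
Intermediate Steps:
v = I*sqrt(2283) (v = sqrt(-2283) = I*sqrt(2283) ≈ 47.781*I)
v + K(o) = I*sqrt(2283) + (25 + 35) = I*sqrt(2283) + 60 = 60 + I*sqrt(2283)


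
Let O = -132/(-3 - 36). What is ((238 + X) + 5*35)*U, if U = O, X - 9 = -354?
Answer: 2992/13 ≈ 230.15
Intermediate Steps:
X = -345 (X = 9 - 354 = -345)
O = 44/13 (O = -132/(-39) = -1/39*(-132) = 44/13 ≈ 3.3846)
U = 44/13 ≈ 3.3846
((238 + X) + 5*35)*U = ((238 - 345) + 5*35)*(44/13) = (-107 + 175)*(44/13) = 68*(44/13) = 2992/13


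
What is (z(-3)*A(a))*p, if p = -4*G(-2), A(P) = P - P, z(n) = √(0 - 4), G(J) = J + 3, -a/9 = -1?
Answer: 0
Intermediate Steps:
a = 9 (a = -9*(-1) = 9)
G(J) = 3 + J
z(n) = 2*I (z(n) = √(-4) = 2*I)
A(P) = 0
p = -4 (p = -4*(3 - 2) = -4*1 = -4)
(z(-3)*A(a))*p = ((2*I)*0)*(-4) = 0*(-4) = 0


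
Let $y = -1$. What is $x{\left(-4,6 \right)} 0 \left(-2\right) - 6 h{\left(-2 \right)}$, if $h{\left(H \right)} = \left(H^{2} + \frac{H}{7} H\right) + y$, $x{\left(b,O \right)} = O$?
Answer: $- \frac{150}{7} \approx -21.429$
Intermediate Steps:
$h{\left(H \right)} = -1 + \frac{8 H^{2}}{7}$ ($h{\left(H \right)} = \left(H^{2} + \frac{H}{7} H\right) - 1 = \left(H^{2} + \frac{H^{2}}{7}\right) - 1 = \frac{8 H^{2}}{7} - 1 = -1 + \frac{8 H^{2}}{7}$)
$x{\left(-4,6 \right)} 0 \left(-2\right) - 6 h{\left(-2 \right)} = 6 \cdot 0 \left(-2\right) - 6 \left(-1 + \frac{8 \left(-2\right)^{2}}{7}\right) = 0 \left(-2\right) - 6 \left(-1 + \frac{8}{7} \cdot 4\right) = 0 - 6 \left(-1 + \frac{32}{7}\right) = 0 - \frac{150}{7} = - \frac{150}{7}$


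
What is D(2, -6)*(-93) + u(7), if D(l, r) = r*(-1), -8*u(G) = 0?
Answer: -558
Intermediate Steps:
u(G) = 0 (u(G) = -⅛*0 = 0)
D(l, r) = -r
D(2, -6)*(-93) + u(7) = -1*(-6)*(-93) + 0 = 6*(-93) + 0 = -558 + 0 = -558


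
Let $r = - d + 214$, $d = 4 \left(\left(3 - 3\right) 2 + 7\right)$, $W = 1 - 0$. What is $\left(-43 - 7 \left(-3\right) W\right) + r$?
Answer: $164$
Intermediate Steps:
$W = 1$ ($W = 1 + 0 = 1$)
$d = 28$ ($d = 4 \left(0 \cdot 2 + 7\right) = 4 \left(0 + 7\right) = 4 \cdot 7 = 28$)
$r = 186$ ($r = \left(-1\right) 28 + 214 = -28 + 214 = 186$)
$\left(-43 - 7 \left(-3\right) W\right) + r = \left(-43 - 7 \left(-3\right) 1\right) + 186 = \left(-43 - \left(-21\right) 1\right) + 186 = \left(-43 - -21\right) + 186 = \left(-43 + 21\right) + 186 = -22 + 186 = 164$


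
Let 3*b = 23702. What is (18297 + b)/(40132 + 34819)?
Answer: 78593/224853 ≈ 0.34953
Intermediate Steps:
b = 23702/3 (b = (⅓)*23702 = 23702/3 ≈ 7900.7)
(18297 + b)/(40132 + 34819) = (18297 + 23702/3)/(40132 + 34819) = (78593/3)/74951 = (78593/3)*(1/74951) = 78593/224853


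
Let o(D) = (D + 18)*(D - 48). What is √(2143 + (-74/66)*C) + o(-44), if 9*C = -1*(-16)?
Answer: 2392 + √20984007/99 ≈ 2438.3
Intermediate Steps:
o(D) = (-48 + D)*(18 + D) (o(D) = (18 + D)*(-48 + D) = (-48 + D)*(18 + D))
C = 16/9 (C = (-1*(-16))/9 = (⅑)*16 = 16/9 ≈ 1.7778)
√(2143 + (-74/66)*C) + o(-44) = √(2143 - 74/66*(16/9)) + (-864 + (-44)² - 30*(-44)) = √(2143 - 74*1/66*(16/9)) + (-864 + 1936 + 1320) = √(2143 - 37/33*16/9) + 2392 = √(2143 - 592/297) + 2392 = √(635879/297) + 2392 = √20984007/99 + 2392 = 2392 + √20984007/99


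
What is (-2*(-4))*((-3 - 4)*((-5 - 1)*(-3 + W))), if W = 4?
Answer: 336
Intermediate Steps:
(-2*(-4))*((-3 - 4)*((-5 - 1)*(-3 + W))) = (-2*(-4))*((-3 - 4)*((-5 - 1)*(-3 + 4))) = 8*(-(-42)) = 8*(-7*(-6)) = 8*42 = 336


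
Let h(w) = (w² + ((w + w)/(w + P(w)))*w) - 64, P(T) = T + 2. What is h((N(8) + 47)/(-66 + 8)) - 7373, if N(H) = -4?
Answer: -375136043/50460 ≈ -7434.3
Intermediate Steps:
P(T) = 2 + T
h(w) = -64 + w² + 2*w²/(2 + 2*w) (h(w) = (w² + ((w + w)/(w + (2 + w)))*w) - 64 = (w² + ((2*w)/(2 + 2*w))*w) - 64 = (w² + (2*w/(2 + 2*w))*w) - 64 = (w² + 2*w²/(2 + 2*w)) - 64 = -64 + w² + 2*w²/(2 + 2*w))
h((N(8) + 47)/(-66 + 8)) - 7373 = (-64 + ((-4 + 47)/(-66 + 8))³ - 64*(-4 + 47)/(-66 + 8) + 2*((-4 + 47)/(-66 + 8))²)/(1 + (-4 + 47)/(-66 + 8)) - 7373 = (-64 + (43/(-58))³ - 2752/(-58) + 2*(43/(-58))²)/(1 + 43/(-58)) - 7373 = (-64 + (43*(-1/58))³ - 2752*(-1)/58 + 2*(43*(-1/58))²)/(1 + 43*(-1/58)) - 7373 = (-64 + (-43/58)³ - 64*(-43/58) + 2*(-43/58)²)/(1 - 43/58) - 7373 = (-64 - 79507/195112 + 1376/29 + 2*(1849/3364))/(15/58) - 7373 = 58*(-64 - 79507/195112 + 1376/29 + 1849/1682)/15 - 7373 = (58/15)*(-3094463/195112) - 7373 = -3094463/50460 - 7373 = -375136043/50460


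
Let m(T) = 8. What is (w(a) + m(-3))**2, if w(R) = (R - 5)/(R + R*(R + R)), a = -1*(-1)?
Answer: 400/9 ≈ 44.444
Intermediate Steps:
a = 1
w(R) = (-5 + R)/(R + 2*R**2) (w(R) = (-5 + R)/(R + R*(2*R)) = (-5 + R)/(R + 2*R**2))
(w(a) + m(-3))**2 = ((-5 + 1)/(1*(1 + 2*1)) + 8)**2 = (1*(-4)/(1 + 2) + 8)**2 = (1*(-4)/3 + 8)**2 = (1*(1/3)*(-4) + 8)**2 = (-4/3 + 8)**2 = (20/3)**2 = 400/9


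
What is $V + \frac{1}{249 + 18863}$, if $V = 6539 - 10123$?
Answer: $- \frac{68497407}{19112} \approx -3584.0$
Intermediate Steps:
$V = -3584$ ($V = 6539 - 10123 = -3584$)
$V + \frac{1}{249 + 18863} = -3584 + \frac{1}{249 + 18863} = -3584 + \frac{1}{19112} = - \frac{68497407}{19112}$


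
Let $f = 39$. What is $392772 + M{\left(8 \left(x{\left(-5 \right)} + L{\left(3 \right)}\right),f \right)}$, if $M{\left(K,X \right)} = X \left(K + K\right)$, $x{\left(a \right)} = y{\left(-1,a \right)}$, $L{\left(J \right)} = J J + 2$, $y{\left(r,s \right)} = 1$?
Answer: $400260$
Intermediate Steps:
$L{\left(J \right)} = 2 + J^{2}$ ($L{\left(J \right)} = J^{2} + 2 = 2 + J^{2}$)
$x{\left(a \right)} = 1$
$M{\left(K,X \right)} = 2 K X$ ($M{\left(K,X \right)} = X 2 K = 2 K X$)
$392772 + M{\left(8 \left(x{\left(-5 \right)} + L{\left(3 \right)}\right),f \right)} = 392772 + 2 \cdot 8 \left(1 + \left(2 + 3^{2}\right)\right) 39 = 392772 + 2 \cdot 8 \left(1 + \left(2 + 9\right)\right) 39 = 392772 + 2 \cdot 8 \left(1 + 11\right) 39 = 392772 + 2 \cdot 8 \cdot 12 \cdot 39 = 392772 + 2 \cdot 96 \cdot 39 = 392772 + 7488 = 400260$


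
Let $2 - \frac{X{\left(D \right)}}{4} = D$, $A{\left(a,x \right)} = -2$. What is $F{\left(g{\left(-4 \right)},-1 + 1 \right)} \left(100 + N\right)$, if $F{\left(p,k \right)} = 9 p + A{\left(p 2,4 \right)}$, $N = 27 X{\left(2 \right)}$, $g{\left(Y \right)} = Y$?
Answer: $-3800$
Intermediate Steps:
$X{\left(D \right)} = 8 - 4 D$
$N = 0$ ($N = 27 \left(8 - 8\right) = 27 \cdot 0 = 0$)
$F{\left(p,k \right)} = -2 + 9 p$ ($F{\left(p,k \right)} = 9 p - 2 = -2 + 9 p$)
$F{\left(g{\left(-4 \right)},-1 + 1 \right)} \left(100 + N\right) = \left(-2 + 9 \left(-4\right)\right) \left(100 + 0\right) = \left(-2 - 36\right) 100 = \left(-38\right) 100 = -3800$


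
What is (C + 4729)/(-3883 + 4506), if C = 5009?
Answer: 9738/623 ≈ 15.631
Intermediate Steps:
(C + 4729)/(-3883 + 4506) = (5009 + 4729)/(-3883 + 4506) = 9738/623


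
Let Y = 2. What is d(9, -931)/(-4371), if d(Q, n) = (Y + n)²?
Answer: -863041/4371 ≈ -197.45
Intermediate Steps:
d(Q, n) = (2 + n)²
d(9, -931)/(-4371) = (2 - 931)²/(-4371) = (-929)²*(-1/4371) = 863041*(-1/4371) = -863041/4371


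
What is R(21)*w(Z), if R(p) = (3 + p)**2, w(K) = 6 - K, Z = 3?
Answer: 1728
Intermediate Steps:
R(21)*w(Z) = (3 + 21)**2*(6 - 1*3) = 24**2*(6 - 3) = 576*3 = 1728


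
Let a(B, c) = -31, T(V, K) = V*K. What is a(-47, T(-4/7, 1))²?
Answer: 961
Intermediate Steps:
T(V, K) = K*V
a(-47, T(-4/7, 1))² = (-31)² = 961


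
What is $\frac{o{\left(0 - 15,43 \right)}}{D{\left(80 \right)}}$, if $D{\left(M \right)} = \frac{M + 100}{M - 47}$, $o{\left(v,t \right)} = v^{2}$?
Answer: $\frac{165}{4} \approx 41.25$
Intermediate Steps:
$D{\left(M \right)} = \frac{100 + M}{-47 + M}$
$\frac{o{\left(0 - 15,43 \right)}}{D{\left(80 \right)}} = \frac{\left(0 - 15\right)^{2}}{\frac{1}{-47 + 80} \left(100 + 80\right)} = \frac{\left(0 - 15\right)^{2}}{\frac{1}{33} \cdot 180} = \frac{\left(-15\right)^{2}}{\frac{1}{33} \cdot 180} = \frac{225}{\frac{60}{11}} = 225 \cdot \frac{11}{60} = \frac{165}{4}$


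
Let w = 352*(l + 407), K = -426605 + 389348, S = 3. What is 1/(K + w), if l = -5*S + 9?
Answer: 1/103895 ≈ 9.6251e-6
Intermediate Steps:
l = -6 (l = -5*3 + 9 = -15 + 9 = -6)
K = -37257
w = 141152 (w = 352*(-6 + 407) = 352*401 = 141152)
1/(K + w) = 1/(-37257 + 141152) = 1/103895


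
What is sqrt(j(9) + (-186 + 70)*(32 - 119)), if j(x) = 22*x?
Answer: 7*sqrt(210) ≈ 101.44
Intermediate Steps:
sqrt(j(9) + (-186 + 70)*(32 - 119)) = sqrt(22*9 + (-186 + 70)*(32 - 119)) = sqrt(198 - 116*(-87)) = sqrt(198 + 10092) = sqrt(10290) = 7*sqrt(210)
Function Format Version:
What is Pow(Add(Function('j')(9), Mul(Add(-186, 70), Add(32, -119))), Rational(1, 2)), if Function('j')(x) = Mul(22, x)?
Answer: Mul(7, Pow(210, Rational(1, 2))) ≈ 101.44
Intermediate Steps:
Pow(Add(Function('j')(9), Mul(Add(-186, 70), Add(32, -119))), Rational(1, 2)) = Pow(Add(Mul(22, 9), Mul(Add(-186, 70), Add(32, -119))), Rational(1, 2)) = Pow(Add(198, Mul(-116, -87)), Rational(1, 2)) = Pow(Add(198, 10092), Rational(1, 2)) = Pow(10290, Rational(1, 2)) = Mul(7, Pow(210, Rational(1, 2)))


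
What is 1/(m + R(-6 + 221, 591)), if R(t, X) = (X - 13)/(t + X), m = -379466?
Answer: -403/152924509 ≈ -2.6353e-6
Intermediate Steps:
R(t, X) = (-13 + X)/(X + t)
1/(m + R(-6 + 221, 591)) = 1/(-379466 + (-13 + 591)/(591 + (-6 + 221))) = 1/(-379466 + 578/(591 + 215)) = 1/(-379466 + 578/806) = 1/(-379466 + (1/806)*578) = 1/(-379466 + 289/403) = 1/(-152924509/403) = -403/152924509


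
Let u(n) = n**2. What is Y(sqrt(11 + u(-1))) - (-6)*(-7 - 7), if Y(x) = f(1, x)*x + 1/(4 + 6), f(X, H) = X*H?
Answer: -719/10 ≈ -71.900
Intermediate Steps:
f(X, H) = H*X
Y(x) = 1/10 + x**2 (Y(x) = (x*1)*x + 1/(4 + 6) = x*x + 1/10 = x**2 + 1/10 = 1/10 + x**2)
Y(sqrt(11 + u(-1))) - (-6)*(-7 - 7) = (1/10 + (sqrt(11 + (-1)**2))**2) - (-6)*(-7 - 7) = (1/10 + (sqrt(11 + 1))**2) - (-6)*(-14) = (1/10 + (sqrt(12))**2) - 1*84 = (1/10 + (2*sqrt(3))**2) - 84 = (1/10 + 12) - 84 = 121/10 - 84 = -719/10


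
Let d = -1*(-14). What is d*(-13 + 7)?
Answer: -84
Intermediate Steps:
d = 14
d*(-13 + 7) = 14*(-13 + 7) = 14*(-6) = -84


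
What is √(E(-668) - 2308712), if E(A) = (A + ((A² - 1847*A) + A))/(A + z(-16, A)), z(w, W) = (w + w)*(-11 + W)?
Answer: I*√790071685585/585 ≈ 1519.4*I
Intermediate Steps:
z(w, W) = 2*w*(-11 + W) (z(w, W) = (2*w)*(-11 + W) = 2*w*(-11 + W))
E(A) = (A² - 1845*A)/(352 - 31*A) (E(A) = (A + ((A² - 1847*A) + A))/(A + 2*(-16)*(-11 + A)) = (A + (A² - 1846*A))/(A + (352 - 32*A)) = (A² - 1845*A)/(352 - 31*A))
√(E(-668) - 2308712) = √(-668*(-1845 - 668)/(352 - 31*(-668)) - 2308712) = √(-668*(-2513)/(352 + 20708) - 2308712) = √(-668*(-2513)/21060 - 2308712) = √(-668*1/21060*(-2513) - 2308712) = √(419671/5265 - 2308712) = √(-12154949009/5265) = I*√790071685585/585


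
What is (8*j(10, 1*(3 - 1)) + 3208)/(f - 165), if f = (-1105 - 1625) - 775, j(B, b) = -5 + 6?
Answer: -1608/1835 ≈ -0.87629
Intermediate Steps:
j(B, b) = 1
f = -3505 (f = -2730 - 775 = -3505)
(8*j(10, 1*(3 - 1)) + 3208)/(f - 165) = (8*1 + 3208)/(-3505 - 165) = (8 + 3208)/(-3670) = 3216*(-1/3670) = -1608/1835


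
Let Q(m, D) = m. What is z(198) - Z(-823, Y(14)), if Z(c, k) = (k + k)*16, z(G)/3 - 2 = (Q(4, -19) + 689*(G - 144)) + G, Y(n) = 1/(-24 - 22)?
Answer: 2581306/23 ≈ 1.1223e+5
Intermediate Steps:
Y(n) = -1/46 (Y(n) = 1/(-46) = -1/46)
z(G) = -297630 + 2070*G (z(G) = 6 + 3*((4 + 689*(G - 144)) + G) = 6 + 3*((4 + 689*(-144 + G)) + G) = 6 + 3*((4 + (-99216 + 689*G)) + G) = 6 + 3*((-99212 + 689*G) + G) = 6 + 3*(-99212 + 690*G) = 6 + (-297636 + 2070*G) = -297630 + 2070*G)
Z(c, k) = 32*k (Z(c, k) = (2*k)*16 = 32*k)
z(198) - Z(-823, Y(14)) = (-297630 + 2070*198) - 32*(-1)/46 = (-297630 + 409860) - 1*(-16/23) = 112230 + 16/23 = 2581306/23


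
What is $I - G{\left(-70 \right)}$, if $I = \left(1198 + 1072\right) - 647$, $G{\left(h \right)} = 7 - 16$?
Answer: $1632$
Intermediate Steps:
$G{\left(h \right)} = -9$
$I = 1623$ ($I = 2270 - 647 = 1623$)
$I - G{\left(-70 \right)} = 1623 - -9 = 1623 + 9 = 1632$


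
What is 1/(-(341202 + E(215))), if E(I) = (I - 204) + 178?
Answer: -1/341391 ≈ -2.9292e-6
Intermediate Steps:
E(I) = -26 + I (E(I) = (-204 + I) + 178 = -26 + I)
1/(-(341202 + E(215))) = 1/(-(341202 + (-26 + 215))) = 1/(-(341202 + 189)) = 1/(-1*341391) = 1/(-341391) = -1/341391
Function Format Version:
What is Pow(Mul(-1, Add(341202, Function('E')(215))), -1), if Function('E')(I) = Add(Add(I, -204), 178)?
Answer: Rational(-1, 341391) ≈ -2.9292e-6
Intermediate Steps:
Function('E')(I) = Add(-26, I) (Function('E')(I) = Add(Add(-204, I), 178) = Add(-26, I))
Pow(Mul(-1, Add(341202, Function('E')(215))), -1) = Pow(Mul(-1, Add(341202, Add(-26, 215))), -1) = Pow(Mul(-1, Add(341202, 189)), -1) = Pow(Mul(-1, 341391), -1) = Pow(-341391, -1) = Rational(-1, 341391)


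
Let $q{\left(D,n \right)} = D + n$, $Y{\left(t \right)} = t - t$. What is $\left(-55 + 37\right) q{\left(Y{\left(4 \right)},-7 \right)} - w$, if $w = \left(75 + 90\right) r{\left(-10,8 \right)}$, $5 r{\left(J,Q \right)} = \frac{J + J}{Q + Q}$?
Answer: $\frac{669}{4} \approx 167.25$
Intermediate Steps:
$Y{\left(t \right)} = 0$
$r{\left(J,Q \right)} = \frac{J}{5 Q}$ ($r{\left(J,Q \right)} = \frac{\left(J + J\right) \frac{1}{Q + Q}}{5} = \frac{2 J \frac{1}{2 Q}}{5} = \frac{J \frac{1}{Q}}{5} = \frac{J}{5 Q}$)
$w = - \frac{165}{4}$ ($w = \left(75 + 90\right) \frac{1}{5} \left(-10\right) \frac{1}{8} = 165 \cdot \frac{1}{5} \left(-10\right) \frac{1}{8} = 165 \left(- \frac{1}{4}\right) = - \frac{165}{4} \approx -41.25$)
$\left(-55 + 37\right) q{\left(Y{\left(4 \right)},-7 \right)} - w = \left(-55 + 37\right) \left(0 - 7\right) - - \frac{165}{4} = \left(-18\right) \left(-7\right) + \frac{165}{4} = 126 + \frac{165}{4} = \frac{669}{4}$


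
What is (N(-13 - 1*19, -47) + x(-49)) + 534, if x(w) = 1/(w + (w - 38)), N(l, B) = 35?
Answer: 77383/136 ≈ 568.99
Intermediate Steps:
x(w) = 1/(-38 + 2*w) (x(w) = 1/(w + (-38 + w)) = 1/(-38 + 2*w))
(N(-13 - 1*19, -47) + x(-49)) + 534 = (35 + 1/(2*(-19 - 49))) + 534 = (35 + (½)/(-68)) + 534 = (35 + (½)*(-1/68)) + 534 = (35 - 1/136) + 534 = 4759/136 + 534 = 77383/136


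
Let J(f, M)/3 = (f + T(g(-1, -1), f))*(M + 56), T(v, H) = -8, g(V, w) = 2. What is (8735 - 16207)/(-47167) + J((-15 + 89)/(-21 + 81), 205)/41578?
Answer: 1301197/41993780 ≈ 0.030985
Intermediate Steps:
J(f, M) = 3*(-8 + f)*(56 + M) (J(f, M) = 3*((f - 8)*(M + 56)) = 3*((-8 + f)*(56 + M)) = 3*(-8 + f)*(56 + M))
(8735 - 16207)/(-47167) + J((-15 + 89)/(-21 + 81), 205)/41578 = (8735 - 16207)/(-47167) + (-1344 - 24*205 + 168*((-15 + 89)/(-21 + 81)) + 3*205*((-15 + 89)/(-21 + 81)))/41578 = -7472*(-1/47167) + (-1344 - 4920 + 168*(74/60) + 3*205*(74/60))*(1/41578) = 16/101 + (-1344 - 4920 + 168*(74*(1/60)) + 3*205*(74*(1/60)))*(1/41578) = 16/101 + (-1344 - 4920 + 168*(37/30) + 3*205*(37/30))*(1/41578) = 16/101 + (-1344 - 4920 + 1036/5 + 1517/2)*(1/41578) = 16/101 - 52983/10*1/41578 = 16/101 - 52983/415780 = 1301197/41993780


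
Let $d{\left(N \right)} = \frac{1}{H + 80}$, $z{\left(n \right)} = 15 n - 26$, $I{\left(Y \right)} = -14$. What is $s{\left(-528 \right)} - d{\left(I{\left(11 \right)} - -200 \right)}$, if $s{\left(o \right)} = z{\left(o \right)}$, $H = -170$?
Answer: $- \frac{715139}{90} \approx -7946.0$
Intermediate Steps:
$z{\left(n \right)} = -26 + 15 n$
$d{\left(N \right)} = - \frac{1}{90}$ ($d{\left(N \right)} = \frac{1}{-170 + 80} = \frac{1}{-90} = - \frac{1}{90}$)
$s{\left(o \right)} = -26 + 15 o$
$s{\left(-528 \right)} - d{\left(I{\left(11 \right)} - -200 \right)} = \left(-26 + 15 \left(-528\right)\right) - - \frac{1}{90} = \left(-26 - 7920\right) + \frac{1}{90} = -7946 + \frac{1}{90} = - \frac{715139}{90}$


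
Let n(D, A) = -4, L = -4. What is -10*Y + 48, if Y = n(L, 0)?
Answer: 88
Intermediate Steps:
Y = -4
-10*Y + 48 = -10*(-4) + 48 = 40 + 48 = 88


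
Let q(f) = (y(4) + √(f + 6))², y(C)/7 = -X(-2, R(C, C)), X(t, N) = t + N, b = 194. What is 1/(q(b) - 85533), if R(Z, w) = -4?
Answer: -83569/6982366561 - 840*√2/6982366561 ≈ -1.2139e-5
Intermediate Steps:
X(t, N) = N + t
y(C) = 42 (y(C) = 7*(-(-4 - 2)) = 7*(-1*(-6)) = 7*6 = 42)
q(f) = (42 + √(6 + f))² (q(f) = (42 + √(f + 6))² = (42 + √(6 + f))²)
1/(q(b) - 85533) = 1/((42 + √(6 + 194))² - 85533) = 1/((42 + √200)² - 85533) = 1/((42 + 10*√2)² - 85533) = 1/(-85533 + (42 + 10*√2)²)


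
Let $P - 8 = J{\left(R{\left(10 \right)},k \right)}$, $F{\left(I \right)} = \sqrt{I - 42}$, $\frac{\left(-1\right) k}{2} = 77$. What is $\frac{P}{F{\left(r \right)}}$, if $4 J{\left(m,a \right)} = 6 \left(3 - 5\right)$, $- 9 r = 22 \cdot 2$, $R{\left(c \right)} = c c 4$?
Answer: $- \frac{15 i \sqrt{422}}{422} \approx - 0.73019 i$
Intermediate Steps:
$R{\left(c \right)} = 4 c^{2}$ ($R{\left(c \right)} = c^{2} \cdot 4 = 4 c^{2}$)
$k = -154$ ($k = \left(-2\right) 77 = -154$)
$r = - \frac{44}{9}$ ($r = - \frac{22 \cdot 2}{9} = \left(- \frac{1}{9}\right) 44 = - \frac{44}{9} \approx -4.8889$)
$J{\left(m,a \right)} = -3$ ($J{\left(m,a \right)} = \frac{6 \left(3 - 5\right)}{4} = \frac{6 \left(-2\right)}{4} = \frac{1}{4} \left(-12\right) = -3$)
$F{\left(I \right)} = \sqrt{-42 + I}$
$P = 5$ ($P = 8 - 3 = 5$)
$\frac{P}{F{\left(r \right)}} = \frac{5}{\sqrt{-42 - \frac{44}{9}}} = \frac{5}{\sqrt{- \frac{422}{9}}} = \frac{5}{\frac{1}{3} i \sqrt{422}} = 5 \left(- \frac{3 i \sqrt{422}}{422}\right) = - \frac{15 i \sqrt{422}}{422}$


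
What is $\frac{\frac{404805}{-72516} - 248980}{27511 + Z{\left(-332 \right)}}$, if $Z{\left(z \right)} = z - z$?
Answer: $- \frac{6018479495}{664995892} \approx -9.0504$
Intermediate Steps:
$Z{\left(z \right)} = 0$
$\frac{\frac{404805}{-72516} - 248980}{27511 + Z{\left(-332 \right)}} = \frac{\frac{404805}{-72516} - 248980}{27511 + 0} = \frac{404805 \left(- \frac{1}{72516}\right) - 248980}{27511} = \left(- \frac{134935}{24172} - 248980\right) \frac{1}{27511} = \left(- \frac{6018479495}{24172}\right) \frac{1}{27511} = - \frac{6018479495}{664995892}$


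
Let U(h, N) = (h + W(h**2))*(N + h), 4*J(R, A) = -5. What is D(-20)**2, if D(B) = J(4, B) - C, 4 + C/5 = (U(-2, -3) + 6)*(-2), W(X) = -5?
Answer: 2941225/16 ≈ 1.8383e+5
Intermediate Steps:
J(R, A) = -5/4 (J(R, A) = (1/4)*(-5) = -5/4)
U(h, N) = (-5 + h)*(N + h) (U(h, N) = (h - 5)*(N + h) = (-5 + h)*(N + h))
C = -430 (C = -20 + 5*((((-2)**2 - 5*(-3) - 5*(-2) - 3*(-2)) + 6)*(-2)) = -20 + 5*(((4 + 15 + 10 + 6) + 6)*(-2)) = -20 + 5*((35 + 6)*(-2)) = -20 + 5*(41*(-2)) = -20 + 5*(-82) = -20 - 410 = -430)
D(B) = 1715/4 (D(B) = -5/4 - 1*(-430) = -5/4 + 430 = 1715/4)
D(-20)**2 = (1715/4)**2 = 2941225/16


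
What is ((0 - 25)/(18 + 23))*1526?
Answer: -38150/41 ≈ -930.49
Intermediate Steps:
((0 - 25)/(18 + 23))*1526 = -25/41*1526 = -38150/41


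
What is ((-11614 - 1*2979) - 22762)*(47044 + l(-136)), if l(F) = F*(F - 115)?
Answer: -3032478900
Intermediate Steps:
l(F) = F*(-115 + F)
((-11614 - 1*2979) - 22762)*(47044 + l(-136)) = ((-11614 - 1*2979) - 22762)*(47044 - 136*(-115 - 136)) = ((-11614 - 2979) - 22762)*(47044 - 136*(-251)) = (-14593 - 22762)*(47044 + 34136) = -37355*81180 = -3032478900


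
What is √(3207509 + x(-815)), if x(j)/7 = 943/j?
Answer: 3*√236722476190/815 ≈ 1790.9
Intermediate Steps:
x(j) = 6601/j (x(j) = 7*(943/j) = 6601/j)
√(3207509 + x(-815)) = √(3207509 + 6601/(-815)) = √(3207509 + 6601*(-1/815)) = √(3207509 - 6601/815) = √(2614113234/815) = 3*√236722476190/815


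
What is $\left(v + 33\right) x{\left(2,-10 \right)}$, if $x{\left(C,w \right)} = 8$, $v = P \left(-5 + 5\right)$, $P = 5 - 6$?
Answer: $264$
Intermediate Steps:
$P = -1$ ($P = 5 - 6 = -1$)
$v = 0$ ($v = - (-5 + 5) = \left(-1\right) 0 = 0$)
$\left(v + 33\right) x{\left(2,-10 \right)} = \left(0 + 33\right) 8 = 33 \cdot 8 = 264$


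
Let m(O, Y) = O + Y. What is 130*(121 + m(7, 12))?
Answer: 18200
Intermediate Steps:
130*(121 + m(7, 12)) = 130*(121 + (7 + 12)) = 130*(121 + 19) = 130*140 = 18200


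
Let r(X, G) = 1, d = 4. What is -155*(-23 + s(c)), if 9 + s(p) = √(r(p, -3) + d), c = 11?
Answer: 4960 - 155*√5 ≈ 4613.4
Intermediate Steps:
s(p) = -9 + √5 (s(p) = -9 + √(1 + 4) = -9 + √5)
-155*(-23 + s(c)) = -155*(-23 + (-9 + √5)) = -155*(-32 + √5) = 4960 - 155*√5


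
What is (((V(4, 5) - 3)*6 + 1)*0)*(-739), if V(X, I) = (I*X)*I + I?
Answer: 0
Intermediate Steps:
V(X, I) = I + X*I² (V(X, I) = X*I² + I = I + X*I²)
(((V(4, 5) - 3)*6 + 1)*0)*(-739) = (((5*(1 + 5*4) - 3)*6 + 1)*0)*(-739) = (((5*(1 + 20) - 3)*6 + 1)*0)*(-739) = (((5*21 - 3)*6 + 1)*0)*(-739) = (((105 - 3)*6 + 1)*0)*(-739) = ((102*6 + 1)*0)*(-739) = ((612 + 1)*0)*(-739) = (613*0)*(-739) = 0*(-739) = 0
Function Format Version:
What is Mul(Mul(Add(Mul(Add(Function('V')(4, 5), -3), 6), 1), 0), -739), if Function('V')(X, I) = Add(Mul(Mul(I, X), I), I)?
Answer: 0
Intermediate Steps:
Function('V')(X, I) = Add(I, Mul(X, Pow(I, 2))) (Function('V')(X, I) = Add(Mul(X, Pow(I, 2)), I) = Add(I, Mul(X, Pow(I, 2))))
Mul(Mul(Add(Mul(Add(Function('V')(4, 5), -3), 6), 1), 0), -739) = Mul(Mul(Add(Mul(Add(Mul(5, Add(1, Mul(5, 4))), -3), 6), 1), 0), -739) = Mul(Mul(Add(Mul(Add(Mul(5, Add(1, 20)), -3), 6), 1), 0), -739) = Mul(Mul(Add(Mul(Add(Mul(5, 21), -3), 6), 1), 0), -739) = Mul(Mul(Add(Mul(Add(105, -3), 6), 1), 0), -739) = Mul(Mul(Add(Mul(102, 6), 1), 0), -739) = Mul(Mul(Add(612, 1), 0), -739) = Mul(Mul(613, 0), -739) = Mul(0, -739) = 0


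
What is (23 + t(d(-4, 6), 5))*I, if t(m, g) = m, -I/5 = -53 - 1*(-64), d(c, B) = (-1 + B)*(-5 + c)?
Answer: 1210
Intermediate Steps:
I = -55 (I = -5*(-53 - 1*(-64)) = -5*(-53 + 64) = -5*11 = -55)
(23 + t(d(-4, 6), 5))*I = (23 + (5 - 1*(-4) - 5*6 + 6*(-4)))*(-55) = (23 + (5 + 4 - 30 - 24))*(-55) = (23 - 45)*(-55) = -22*(-55) = 1210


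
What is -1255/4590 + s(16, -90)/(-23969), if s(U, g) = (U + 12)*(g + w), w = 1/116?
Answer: -9762667/58009338 ≈ -0.16829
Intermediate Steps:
w = 1/116 ≈ 0.0086207
s(U, g) = (12 + U)*(1/116 + g) (s(U, g) = (U + 12)*(g + 1/116) = (12 + U)*(1/116 + g))
-1255/4590 + s(16, -90)/(-23969) = -1255/4590 + (3/29 + 12*(-90) + (1/116)*16 + 16*(-90))/(-23969) = -1255*1/4590 + (3/29 - 1080 + 4/29 - 1440)*(-1/23969) = -251/918 - 73073/29*(-1/23969) = -251/918 + 6643/63191 = -9762667/58009338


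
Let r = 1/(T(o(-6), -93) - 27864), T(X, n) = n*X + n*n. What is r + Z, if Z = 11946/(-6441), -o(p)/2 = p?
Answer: -80960189/43650657 ≈ -1.8547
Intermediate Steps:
o(p) = -2*p
T(X, n) = n**2 + X*n (T(X, n) = X*n + n**2 = n**2 + X*n)
r = -1/20331 (r = 1/(-93*(-2*(-6) - 93) - 27864) = 1/(-93*(12 - 93) - 27864) = 1/(-93*(-81) - 27864) = 1/(7533 - 27864) = 1/(-20331) = -1/20331 ≈ -4.9186e-5)
Z = -3982/2147 (Z = 11946*(-1/6441) = -3982/2147 ≈ -1.8547)
r + Z = -1/20331 - 3982/2147 = -80960189/43650657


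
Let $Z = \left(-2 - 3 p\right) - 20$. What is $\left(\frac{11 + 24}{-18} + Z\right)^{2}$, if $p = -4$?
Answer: $\frac{46225}{324} \approx 142.67$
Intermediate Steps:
$Z = -10$ ($Z = \left(-2 - -12\right) - 20 = \left(-2 + 12\right) - 20 = 10 - 20 = -10$)
$\left(\frac{11 + 24}{-18} + Z\right)^{2} = \left(\frac{11 + 24}{-18} - 10\right)^{2} = \left(35 \left(- \frac{1}{18}\right) - 10\right)^{2} = \left(- \frac{35}{18} - 10\right)^{2} = \left(- \frac{215}{18}\right)^{2} = \frac{46225}{324}$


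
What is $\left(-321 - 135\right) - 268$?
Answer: $-724$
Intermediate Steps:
$\left(-321 - 135\right) - 268 = -456 - 268 = -724$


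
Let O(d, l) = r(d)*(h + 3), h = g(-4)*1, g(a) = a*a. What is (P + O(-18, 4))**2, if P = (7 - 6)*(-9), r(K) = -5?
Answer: 10816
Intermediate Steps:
g(a) = a**2
h = 16 (h = (-4)**2*1 = 16*1 = 16)
P = -9 (P = 1*(-9) = -9)
O(d, l) = -95 (O(d, l) = -5*(16 + 3) = -5*19 = -95)
(P + O(-18, 4))**2 = (-9 - 95)**2 = (-104)**2 = 10816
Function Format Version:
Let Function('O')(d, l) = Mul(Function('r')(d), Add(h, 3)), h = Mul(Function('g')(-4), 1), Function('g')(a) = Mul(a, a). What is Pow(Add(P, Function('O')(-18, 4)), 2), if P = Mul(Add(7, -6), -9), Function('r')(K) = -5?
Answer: 10816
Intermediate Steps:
Function('g')(a) = Pow(a, 2)
h = 16 (h = Mul(Pow(-4, 2), 1) = Mul(16, 1) = 16)
P = -9 (P = Mul(1, -9) = -9)
Function('O')(d, l) = -95 (Function('O')(d, l) = Mul(-5, Add(16, 3)) = Mul(-5, 19) = -95)
Pow(Add(P, Function('O')(-18, 4)), 2) = Pow(Add(-9, -95), 2) = Pow(-104, 2) = 10816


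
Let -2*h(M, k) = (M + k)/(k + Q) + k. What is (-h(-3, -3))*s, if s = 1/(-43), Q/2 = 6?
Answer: 11/258 ≈ 0.042636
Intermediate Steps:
Q = 12 (Q = 2*6 = 12)
h(M, k) = -k/2 - (M + k)/(2*(12 + k)) (h(M, k) = -((M + k)/(k + 12) + k)/2 = -((M + k)/(12 + k) + k)/2 = -(k + (M + k)/(12 + k))/2 = -k/2 - (M + k)/(2*(12 + k)))
s = -1/43 ≈ -0.023256
(-h(-3, -3))*s = -(-1*(-3) - 1*(-3)**2 - 13*(-3))/(2*(12 - 3))*(-1/43) = -(3 - 1*9 + 39)/(2*9)*(-1/43) = -(3 - 9 + 39)/(2*9)*(-1/43) = -33/(2*9)*(-1/43) = -1*11/6*(-1/43) = -11/6*(-1/43) = 11/258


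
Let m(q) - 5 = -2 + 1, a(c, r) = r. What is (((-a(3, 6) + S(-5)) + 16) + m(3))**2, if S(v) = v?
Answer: 81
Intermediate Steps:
m(q) = 4 (m(q) = 5 + (-2 + 1) = 5 - 1 = 4)
(((-a(3, 6) + S(-5)) + 16) + m(3))**2 = (((-1*6 - 5) + 16) + 4)**2 = (((-6 - 5) + 16) + 4)**2 = ((-11 + 16) + 4)**2 = (5 + 4)**2 = 9**2 = 81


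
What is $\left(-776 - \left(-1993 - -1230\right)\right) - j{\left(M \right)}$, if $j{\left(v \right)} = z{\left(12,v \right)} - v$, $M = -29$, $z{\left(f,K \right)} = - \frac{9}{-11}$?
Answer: $- \frac{471}{11} \approx -42.818$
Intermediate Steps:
$z{\left(f,K \right)} = \frac{9}{11}$ ($z{\left(f,K \right)} = \left(-9\right) \left(- \frac{1}{11}\right) = \frac{9}{11}$)
$j{\left(v \right)} = \frac{9}{11} - v$
$\left(-776 - \left(-1993 - -1230\right)\right) - j{\left(M \right)} = \left(-776 - \left(-1993 - -1230\right)\right) - \left(\frac{9}{11} - -29\right) = \left(-776 - \left(-1993 + 1230\right)\right) - \left(\frac{9}{11} + 29\right) = \left(-776 - -763\right) - \frac{328}{11} = \left(-776 + 763\right) - \frac{328}{11} = -13 - \frac{328}{11} = - \frac{471}{11}$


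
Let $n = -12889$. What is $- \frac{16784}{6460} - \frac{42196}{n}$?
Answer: $\frac{14064296}{20815735} \approx 0.67566$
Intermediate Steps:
$- \frac{16784}{6460} - \frac{42196}{n} = - \frac{16784}{6460} - \frac{42196}{-12889} = \left(-16784\right) \frac{1}{6460} - - \frac{42196}{12889} = - \frac{4196}{1615} + \frac{42196}{12889} = \frac{14064296}{20815735}$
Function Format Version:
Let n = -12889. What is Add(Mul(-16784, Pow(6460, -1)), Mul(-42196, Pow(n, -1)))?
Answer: Rational(14064296, 20815735) ≈ 0.67566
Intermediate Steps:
Add(Mul(-16784, Pow(6460, -1)), Mul(-42196, Pow(n, -1))) = Add(Mul(-16784, Pow(6460, -1)), Mul(-42196, Pow(-12889, -1))) = Add(Mul(-16784, Rational(1, 6460)), Mul(-42196, Rational(-1, 12889))) = Add(Rational(-4196, 1615), Rational(42196, 12889)) = Rational(14064296, 20815735)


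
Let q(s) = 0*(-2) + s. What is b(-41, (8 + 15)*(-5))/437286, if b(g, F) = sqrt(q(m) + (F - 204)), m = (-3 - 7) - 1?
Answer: I*sqrt(330)/437286 ≈ 4.1542e-5*I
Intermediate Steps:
m = -11 (m = -10 - 1 = -11)
q(s) = s (q(s) = 0 + s = s)
b(g, F) = sqrt(-215 + F) (b(g, F) = sqrt(-11 + (F - 204)) = sqrt(-11 + (-204 + F)) = sqrt(-215 + F))
b(-41, (8 + 15)*(-5))/437286 = sqrt(-215 + (8 + 15)*(-5))/437286 = sqrt(-215 + 23*(-5))*(1/437286) = sqrt(-215 - 115)*(1/437286) = sqrt(-330)*(1/437286) = (I*sqrt(330))*(1/437286) = I*sqrt(330)/437286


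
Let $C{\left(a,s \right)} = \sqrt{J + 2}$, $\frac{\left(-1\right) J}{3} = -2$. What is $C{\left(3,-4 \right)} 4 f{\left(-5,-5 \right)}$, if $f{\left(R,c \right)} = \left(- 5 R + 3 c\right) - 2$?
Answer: $64 \sqrt{2} \approx 90.51$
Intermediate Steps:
$J = 6$ ($J = \left(-3\right) \left(-2\right) = 6$)
$C{\left(a,s \right)} = 2 \sqrt{2}$ ($C{\left(a,s \right)} = \sqrt{6 + 2} = \sqrt{8} = 2 \sqrt{2}$)
$f{\left(R,c \right)} = -2 - 5 R + 3 c$
$C{\left(3,-4 \right)} 4 f{\left(-5,-5 \right)} = 2 \sqrt{2} \cdot 4 \left(-2 - -25 + 3 \left(-5\right)\right) = 8 \sqrt{2} \left(-2 + 25 - 15\right) = 8 \sqrt{2} \cdot 8 = 64 \sqrt{2}$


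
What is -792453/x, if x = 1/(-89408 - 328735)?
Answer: 331358674779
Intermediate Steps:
x = -1/418143 (x = 1/(-418143) = -1/418143 ≈ -2.3915e-6)
-792453/x = -792453/(-1/418143) = -792453*(-418143) = 331358674779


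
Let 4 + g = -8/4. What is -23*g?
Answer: 138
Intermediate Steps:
g = -6 (g = -4 - 8/4 = -4 - 8*¼ = -4 - 2 = -6)
-23*g = -23*(-6) = 138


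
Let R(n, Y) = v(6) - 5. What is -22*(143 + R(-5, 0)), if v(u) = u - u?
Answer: -3036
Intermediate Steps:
v(u) = 0
R(n, Y) = -5 (R(n, Y) = 0 - 5 = -5)
-22*(143 + R(-5, 0)) = -22*(143 - 5) = -22*138 = -3036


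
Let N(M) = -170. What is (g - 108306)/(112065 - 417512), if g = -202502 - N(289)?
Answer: 310638/305447 ≈ 1.0170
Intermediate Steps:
g = -202332 (g = -202502 - 1*(-170) = -202502 + 170 = -202332)
(g - 108306)/(112065 - 417512) = (-202332 - 108306)/(112065 - 417512) = -310638/(-305447) = -310638*(-1/305447) = 310638/305447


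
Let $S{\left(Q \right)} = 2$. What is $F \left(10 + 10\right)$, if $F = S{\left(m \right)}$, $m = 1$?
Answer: $40$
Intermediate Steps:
$F = 2$
$F \left(10 + 10\right) = 2 \left(10 + 10\right) = 2 \cdot 20 = 40$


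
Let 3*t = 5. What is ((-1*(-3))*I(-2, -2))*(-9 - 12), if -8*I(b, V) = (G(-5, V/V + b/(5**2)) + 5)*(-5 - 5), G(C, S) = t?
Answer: -525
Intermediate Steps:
t = 5/3 (t = (1/3)*5 = 5/3 ≈ 1.6667)
G(C, S) = 5/3
I(b, V) = 25/3 (I(b, V) = -(5/3 + 5)*(-5 - 5)/8 = -5*(-10)/6 = -1/8*(-200/3) = 25/3)
((-1*(-3))*I(-2, -2))*(-9 - 12) = (-1*(-3)*(25/3))*(-9 - 12) = (3*(25/3))*(-21) = 25*(-21) = -525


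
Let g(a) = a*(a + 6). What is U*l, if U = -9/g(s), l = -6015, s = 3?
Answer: 2005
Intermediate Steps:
g(a) = a*(6 + a)
U = -⅓ (U = -9*1/(3*(6 + 3)) = -9/(3*9) = -9/27 = -9*1/27 = -⅓ ≈ -0.33333)
U*l = -⅓*(-6015) = 2005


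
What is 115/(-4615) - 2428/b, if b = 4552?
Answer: -586435/1050374 ≈ -0.55831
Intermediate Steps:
115/(-4615) - 2428/b = 115/(-4615) - 2428/4552 = 115*(-1/4615) - 2428*1/4552 = -23/923 - 607/1138 = -586435/1050374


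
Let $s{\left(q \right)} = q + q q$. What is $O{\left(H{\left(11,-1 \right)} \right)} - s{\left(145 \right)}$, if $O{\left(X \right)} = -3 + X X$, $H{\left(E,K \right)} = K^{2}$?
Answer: $-21172$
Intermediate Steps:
$s{\left(q \right)} = q + q^{2}$
$O{\left(X \right)} = -3 + X^{2}$
$O{\left(H{\left(11,-1 \right)} \right)} - s{\left(145 \right)} = \left(-3 + \left(\left(-1\right)^{2}\right)^{2}\right) - 145 \left(1 + 145\right) = \left(-3 + 1^{2}\right) - 145 \cdot 146 = \left(-3 + 1\right) - 21170 = -2 - 21170 = -21172$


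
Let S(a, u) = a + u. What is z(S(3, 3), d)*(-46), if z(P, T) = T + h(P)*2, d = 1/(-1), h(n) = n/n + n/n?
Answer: -138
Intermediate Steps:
h(n) = 2 (h(n) = 1 + 1 = 2)
d = -1
z(P, T) = 4 + T (z(P, T) = T + 2*2 = T + 4 = 4 + T)
z(S(3, 3), d)*(-46) = (4 - 1)*(-46) = 3*(-46) = -138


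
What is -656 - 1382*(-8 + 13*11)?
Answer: -187226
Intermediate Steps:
-656 - 1382*(-8 + 13*11) = -656 - 1382*(-8 + 143) = -656 - 1382*135 = -656 - 186570 = -187226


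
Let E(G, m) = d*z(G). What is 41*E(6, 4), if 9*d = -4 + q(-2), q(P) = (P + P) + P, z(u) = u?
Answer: -820/3 ≈ -273.33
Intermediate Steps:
q(P) = 3*P (q(P) = 2*P + P = 3*P)
d = -10/9 (d = (-4 + 3*(-2))/9 = (-4 - 6)/9 = (⅑)*(-10) = -10/9 ≈ -1.1111)
E(G, m) = -10*G/9
41*E(6, 4) = 41*(-10/9*6) = 41*(-20/3) = -820/3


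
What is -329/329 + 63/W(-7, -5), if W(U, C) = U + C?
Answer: -25/4 ≈ -6.2500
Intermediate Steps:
W(U, C) = C + U
-329/329 + 63/W(-7, -5) = -329/329 + 63/(-5 - 7) = -329*1/329 + 63/(-12) = -1 + 63*(-1/12) = -1 - 21/4 = -25/4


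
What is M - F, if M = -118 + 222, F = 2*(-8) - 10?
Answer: 130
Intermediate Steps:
F = -26 (F = -16 - 10 = -26)
M = 104
M - F = 104 - 1*(-26) = 104 + 26 = 130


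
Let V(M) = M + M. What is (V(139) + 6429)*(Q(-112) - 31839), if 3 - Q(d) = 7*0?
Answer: -213524052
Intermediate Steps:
Q(d) = 3 (Q(d) = 3 - 7*0 = 3 - 1*0 = 3 + 0 = 3)
V(M) = 2*M
(V(139) + 6429)*(Q(-112) - 31839) = (2*139 + 6429)*(3 - 31839) = (278 + 6429)*(-31836) = 6707*(-31836) = -213524052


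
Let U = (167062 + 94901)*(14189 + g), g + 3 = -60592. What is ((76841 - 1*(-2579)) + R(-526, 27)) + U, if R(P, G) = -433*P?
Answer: -12156347800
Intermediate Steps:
g = -60595 (g = -3 - 60592 = -60595)
U = -12156654978 (U = (167062 + 94901)*(14189 - 60595) = 261963*(-46406) = -12156654978)
((76841 - 1*(-2579)) + R(-526, 27)) + U = ((76841 - 1*(-2579)) - 433*(-526)) - 12156654978 = ((76841 + 2579) + 227758) - 12156654978 = (79420 + 227758) - 12156654978 = 307178 - 12156654978 = -12156347800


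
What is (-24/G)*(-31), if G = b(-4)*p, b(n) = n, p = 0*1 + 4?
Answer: -93/2 ≈ -46.500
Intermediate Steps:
p = 4 (p = 0 + 4 = 4)
G = -16 (G = -4*4 = -16)
(-24/G)*(-31) = (-24/(-16))*(-31) = -1/16*(-24)*(-31) = (3/2)*(-31) = -93/2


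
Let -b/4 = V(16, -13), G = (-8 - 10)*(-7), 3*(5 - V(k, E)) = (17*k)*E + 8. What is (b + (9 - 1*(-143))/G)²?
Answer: 88527671296/3969 ≈ 2.2305e+7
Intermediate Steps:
V(k, E) = 7/3 - 17*E*k/3 (V(k, E) = 5 - ((17*k)*E + 8)/3 = 5 - (17*E*k + 8)/3 = 5 - (8 + 17*E*k)/3 = 5 + (-8/3 - 17*E*k/3) = 7/3 - 17*E*k/3)
G = 126 (G = -18*(-7) = 126)
b = -4724 (b = -4*(7/3 - 17/3*(-13)*16) = -4*(7/3 + 3536/3) = -4*1181 = -4724)
(b + (9 - 1*(-143))/G)² = (-4724 + (9 - 1*(-143))/126)² = (-4724 + (9 + 143)*(1/126))² = (-4724 + 152*(1/126))² = (-4724 + 76/63)² = (-297536/63)² = 88527671296/3969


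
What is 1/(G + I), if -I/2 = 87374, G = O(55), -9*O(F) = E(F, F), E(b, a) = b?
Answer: -9/1572787 ≈ -5.7223e-6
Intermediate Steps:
O(F) = -F/9
G = -55/9 (G = -1/9*55 = -55/9 ≈ -6.1111)
I = -174748 (I = -2*87374 = -174748)
1/(G + I) = 1/(-55/9 - 174748) = 1/(-1572787/9) = -9/1572787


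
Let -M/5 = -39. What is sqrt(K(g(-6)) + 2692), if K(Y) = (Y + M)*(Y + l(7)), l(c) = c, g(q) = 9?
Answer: 2*sqrt(1489) ≈ 77.175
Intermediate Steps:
M = 195 (M = -5*(-39) = 195)
K(Y) = (7 + Y)*(195 + Y) (K(Y) = (Y + 195)*(Y + 7) = (195 + Y)*(7 + Y) = (7 + Y)*(195 + Y))
sqrt(K(g(-6)) + 2692) = sqrt((1365 + 9**2 + 202*9) + 2692) = sqrt((1365 + 81 + 1818) + 2692) = sqrt(3264 + 2692) = sqrt(5956) = 2*sqrt(1489)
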